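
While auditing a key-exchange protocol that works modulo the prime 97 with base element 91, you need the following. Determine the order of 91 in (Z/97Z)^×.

The order of 91 must divide φ(97) = 97 − 1 = 96 = 2^5 · 3.
Divisors of 96: 1, 2, 3, 4, 6, 8, 12, 16, 24, 32, 48, 96.
Test each divisor d:
91^1 ≡ 91 (mod 97)
91^2 ≡ 36 (mod 97)
91^3 ≡ 75 (mod 97)
91^4 ≡ 35 (mod 97)
91^6 ≡ 96 (mod 97)
91^8 ≡ 61 (mod 97)
91^12 ≡ 1 (mod 97) ✓
Hence ord(91) = 12.

12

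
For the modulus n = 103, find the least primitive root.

5

φ(103) = 103 − 1 = 102 = 2 · 3 · 17.
g is a primitive root iff g^(102/q) ≢ 1 (mod 103) for each prime q ∈ {2, 3, 17}.
g = 2: 2^51 ≡ 1 — hits 1, so not a primitive root.
g = 3: 3^51 ≡ 102; 3^34 ≡ 1 — hits 1, so not a primitive root.
g = 4: 4^51 ≡ 1 — hits 1, so not a primitive root.
g = 5: 5^51 ≡ 102; 5^34 ≡ 56; 5^6 ≡ 72 — none is 1, so 5 is a primitive root.
The smallest primitive root modulo 103 is 5.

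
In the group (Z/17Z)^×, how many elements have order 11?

φ(17) = 17 − 1 = 16 = 2^4.
In a cyclic group of order 16, there are φ(d) elements of order d for each divisor d of 16, and zero for non-divisors.
Since 11 ∤ 16, the count is 0.

0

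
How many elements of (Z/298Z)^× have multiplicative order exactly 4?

φ(298) = φ(2)·φ(149) = 1·148 = 148 = 2^2 · 37.
In a cyclic group of order 148, there are φ(d) elements of order d for each divisor d of 148, and zero for non-divisors.
4 = 2^2 divides 148, and φ(4) = 2.

2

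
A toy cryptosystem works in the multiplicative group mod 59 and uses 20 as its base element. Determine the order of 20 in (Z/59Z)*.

29

Since 20 ∈ (Z/59Z)^×, its order divides φ(59) = 59 − 1 = 58 = 2 · 29.
Divisors of 58: 1, 2, 29, 58.
Check 20^d mod 59 for each divisor in increasing order:
20^1 ≡ 20 (mod 59)
20^2 ≡ 46 (mod 59)
20^29 ≡ 1 (mod 59) ✓
The smallest such exponent is 29, so the order of 20 is 29.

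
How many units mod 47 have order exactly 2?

1

φ(47) = 47 − 1 = 46 = 2 · 23.
In a cyclic group of order 46, there are φ(d) elements of order d for each divisor d of 46, and zero for non-divisors.
2 | 46, and φ(2) = 2 − 1 = 1.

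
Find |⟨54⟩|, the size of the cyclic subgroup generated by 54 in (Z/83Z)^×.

The order of 54 must divide φ(83) = 83 − 1 = 82 = 2 · 41.
Divisors of 82: 1, 2, 41, 82.
Test each divisor d:
54^1 ≡ 54
54^2 ≡ 11
54^41 ≡ 82
54^82 ≡ 1
Therefore the multiplicative order of 54 modulo 83 is 82.

82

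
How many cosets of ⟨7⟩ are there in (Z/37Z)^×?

4

ord(7) | φ(37) = 37 − 1 = 36 = 2^2 · 3^2.
Divisors of 36: 1, 2, 3, 4, 6, 9, 12, 18, 36.
Check 7^d mod 37 for each divisor in increasing order:
7^1 ≡ 7 (mod 37)
7^2 ≡ 12 (mod 37)
7^3 ≡ 10 (mod 37)
7^4 ≡ 33 (mod 37)
7^6 ≡ 26 (mod 37)
7^9 ≡ 1 (mod 37) ✓
The order of 7 is 9, so the subgroup it generates has 9 elements.
The index is φ(37) / ord(7) = 36 / 9 = 4.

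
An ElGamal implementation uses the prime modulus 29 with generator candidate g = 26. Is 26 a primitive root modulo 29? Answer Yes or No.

Yes

φ(29) = 29 − 1 = 28 = 2^2 · 7.
It suffices to check that the order of 26 is not a proper divisor of 28: compute 26^(28/q) for q ∈ {2, 7}.
26^14 ≡ 28 (mod 29)  [q = 2: ≢ 1 ✓]
26^4 ≡ 23 (mod 29)  [q = 7: ≢ 1 ✓]
All checks pass, so 26 has order 28 and is a primitive root modulo 29.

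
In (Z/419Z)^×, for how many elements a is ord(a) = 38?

18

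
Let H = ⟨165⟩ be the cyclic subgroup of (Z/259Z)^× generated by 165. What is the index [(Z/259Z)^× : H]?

6

ord(165) | φ(259) = φ(7·37) = (7−1)·(37−1) = 6·36 = 216 = 2^3 · 3^3.
Divisors of 216: 1, 2, 3, 4, 6, 8, 9, 12, 18, 24, 27, 36, 54, 72, 108, 216.
Evaluate successive powers at the divisors of 216:
165^1 ≡ 165 (mod 259)
165^2 ≡ 30 (mod 259)
165^3 ≡ 29 (mod 259)
165^4 ≡ 123 (mod 259)
165^6 ≡ 64 (mod 259)
165^8 ≡ 107 (mod 259)
165^9 ≡ 43 (mod 259)
165^12 ≡ 211 (mod 259)
165^18 ≡ 36 (mod 259)
165^24 ≡ 232 (mod 259)
165^27 ≡ 253 (mod 259)
165^36 ≡ 1 (mod 259) ✓
Thus |⟨165⟩| = ord(165) = 36.
[(Z/259Z)^× : ⟨165⟩] = 216/36 = 6.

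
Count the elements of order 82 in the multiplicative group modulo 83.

40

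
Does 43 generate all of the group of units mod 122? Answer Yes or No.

Yes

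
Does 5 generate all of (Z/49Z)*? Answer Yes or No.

Yes

φ(49) = φ(7^2) = 7·(7−1) = 42 = 2 · 3 · 7.
Test 5^(42/q) mod 49 for each prime factor q of 42:
5^21 ≡ 48 (mod 49)  [q = 2: ≢ 1 ✓]
5^14 ≡ 18 (mod 49)  [q = 3: ≢ 1 ✓]
5^6 ≡ 43 (mod 49)  [q = 7: ≢ 1 ✓]
None equal 1, so ord_49(5) = 42: 5 is a primitive root.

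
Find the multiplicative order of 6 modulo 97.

Since 6 ∈ (Z/97Z)^×, its order divides φ(97) = 97 − 1 = 96 = 2^5 · 3.
Divisors of 96: 1, 2, 3, 4, 6, 8, 12, 16, 24, 32, 48, 96.
Test each divisor d:
6^1 ≡ 6
6^2 ≡ 36
6^3 ≡ 22
6^4 ≡ 35
6^6 ≡ 96
6^8 ≡ 61
6^12 ≡ 1
So ord_97(6) = 12.

12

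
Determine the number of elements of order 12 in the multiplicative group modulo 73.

φ(73) = 73 − 1 = 72 = 2^3 · 3^2.
In a cyclic group of order 72, there are φ(d) elements of order d for each divisor d of 72, and zero for non-divisors.
12 = 2^2 · 3 divides 72, and φ(12) = 4.

4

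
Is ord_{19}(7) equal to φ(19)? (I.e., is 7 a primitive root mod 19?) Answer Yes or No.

φ(19) = 19 − 1 = 18 = 2 · 3^2.
It suffices to check that the order of 7 is not a proper divisor of 18: compute 7^(18/q) for q ∈ {2, 3}.
7^9 ≡ 1 (mod 19)  [q = 2: ≡ 1 ✗]
7^6 ≡ 1 (mod 19)  [q = 3: ≡ 1 ✗]
Since 7^9 ≡ 1, the order of 7 divides 9 < 18, so 7 is not a primitive root.

No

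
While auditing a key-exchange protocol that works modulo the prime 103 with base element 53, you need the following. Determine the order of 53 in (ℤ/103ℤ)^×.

102

The order of 53 must divide φ(103) = 103 − 1 = 102 = 2 · 3 · 17.
Divisors of 102: 1, 2, 3, 6, 17, 34, 51, 102.
Check 53^d mod 103 for each divisor in increasing order:
53^1 ≡ 53
53^2 ≡ 28
53^3 ≡ 42
53^6 ≡ 13
53^17 ≡ 57
53^34 ≡ 56
53^51 ≡ 102
53^102 ≡ 1
The smallest such exponent is 102, so the order of 53 is 102.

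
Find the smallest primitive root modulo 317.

φ(317) = 317 − 1 = 316 = 2^2 · 79.
Test candidates g = 2, 3, … against the prime factors q ∈ {2, 79} of φ(317): g is a generator iff g^(316/q) ≢ 1 for every such q.
g = 2: 2^158 ≡ 316; 2^4 ≡ 16 — none is 1, so 2 is a primitive root.
So 2 is the smallest generator of (Z/317Z)^×.

2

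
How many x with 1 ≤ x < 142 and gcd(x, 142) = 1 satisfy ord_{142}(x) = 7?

6

φ(142) = φ(2)·φ(71) = 1·70 = 70 = 2 · 5 · 7.
In a cyclic group of order 70, there are φ(d) elements of order d for each divisor d of 70, and zero for non-divisors.
7 | 70, and φ(7) = 7 − 1 = 6.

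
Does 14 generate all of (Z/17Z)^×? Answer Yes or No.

φ(17) = 17 − 1 = 16 = 2^4.
An element g generates (Z/17Z)^× iff g^(16/q) ≢ 1 (mod 17) for each prime q ∈ {2}.
14^8 ≡ 16 (mod 17)  [q = 2: ≢ 1 ✓]
All checks pass, so 14 has order 16 and is a primitive root modulo 17.

Yes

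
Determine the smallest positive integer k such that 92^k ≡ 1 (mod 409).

68

Since 92 ∈ (Z/409Z)^×, its order divides φ(409) = 409 − 1 = 408 = 2^3 · 3 · 17.
Divisors of 408: 1, 2, 3, 4, 6, 8, 12, 17, 24, 34, 51, 68, 102, 136, 204, 408.
Check 92^d mod 409 for each divisor in increasing order:
92^1 ≡ 92 (mod 409)
92^2 ≡ 284 (mod 409)
92^3 ≡ 361 (mod 409)
92^4 ≡ 83 (mod 409)
92^6 ≡ 259 (mod 409)
92^8 ≡ 345 (mod 409)
92^12 ≡ 5 (mod 409)
92^17 ≡ 143 (mod 409)
92^24 ≡ 25 (mod 409)
92^34 ≡ 408 (mod 409)
92^51 ≡ 266 (mod 409)
92^68 ≡ 1 (mod 409) ✓
So ord_409(92) = 68.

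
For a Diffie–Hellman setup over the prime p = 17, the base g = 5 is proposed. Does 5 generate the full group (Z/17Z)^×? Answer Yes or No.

Yes

φ(17) = 17 − 1 = 16 = 2^4.
An element g generates (Z/17Z)^× iff g^(16/q) ≢ 1 (mod 17) for each prime q ∈ {2}.
5^8 ≡ 16 (mod 17)  [q = 2: ≢ 1 ✓]
All checks pass, so 5 has order 16 and is a primitive root modulo 17.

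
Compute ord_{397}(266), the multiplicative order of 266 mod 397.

99

By Lagrange's theorem, ord_397(266) divides φ(397) = 397 − 1 = 396 = 2^2 · 3^2 · 11.
Divisors of 396: 1, 2, 3, 4, 6, 9, 11, 12, 18, 22, 33, 36, 44, 66, 99, 132, 198, 396.
Check 266^d mod 397 for each divisor in increasing order:
266^1 ≡ 266 (mod 397)
266^2 ≡ 90 (mod 397)
266^3 ≡ 120 (mod 397)
266^4 ≡ 160 (mod 397)
266^6 ≡ 108 (mod 397)
266^9 ≡ 256 (mod 397)
266^11 ≡ 14 (mod 397)
266^12 ≡ 151 (mod 397)
266^18 ≡ 31 (mod 397)
266^22 ≡ 196 (mod 397)
266^33 ≡ 362 (mod 397)
266^36 ≡ 167 (mod 397)
266^44 ≡ 304 (mod 397)
266^66 ≡ 34 (mod 397)
266^99 ≡ 1 (mod 397) ✓
So ord_397(266) = 99.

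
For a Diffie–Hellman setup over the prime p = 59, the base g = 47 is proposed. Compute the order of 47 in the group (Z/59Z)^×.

Since 47 ∈ (Z/59Z)^×, its order divides φ(59) = 59 − 1 = 58 = 2 · 29.
Divisors of 58: 1, 2, 29, 58.
Compute 47^d (mod 59) for the divisors d until we hit 1:
47^1 ≡ 47 (mod 59)
47^2 ≡ 26 (mod 59)
47^29 ≡ 58 (mod 59)
47^58 ≡ 1 (mod 59) ✓
Hence ord(47) = 58.

58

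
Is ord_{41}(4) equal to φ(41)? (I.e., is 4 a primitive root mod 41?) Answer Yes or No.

No

φ(41) = 41 − 1 = 40 = 2^3 · 5.
Test 4^(40/q) mod 41 for each prime factor q of 40:
4^20 ≡ 1 (mod 41)  [q = 2: ≡ 1 ✗]
4^8 ≡ 18 (mod 41)  [q = 5: ≢ 1 ✓]
The check at q = 2 fails, so 4 generates a proper subgroup.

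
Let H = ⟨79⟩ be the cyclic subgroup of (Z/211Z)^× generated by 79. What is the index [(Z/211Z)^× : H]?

6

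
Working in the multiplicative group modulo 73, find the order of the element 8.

3

By Lagrange's theorem, ord_73(8) divides φ(73) = 73 − 1 = 72 = 2^3 · 3^2.
Divisors of 72: 1, 2, 3, 4, 6, 8, 9, 12, 18, 24, 36, 72.
Compute 8^d (mod 73) for the divisors d until we hit 1:
8^1 ≡ 8 (mod 73)
8^2 ≡ 64 (mod 73)
8^3 ≡ 1 (mod 73) ✓
The smallest such exponent is 3, so the order of 8 is 3.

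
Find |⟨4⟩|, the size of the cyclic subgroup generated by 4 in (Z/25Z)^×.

ord(4) | φ(25) = φ(5^2) = 5·(5−1) = 20 = 2^2 · 5.
Divisors of 20: 1, 2, 4, 5, 10, 20.
Compute 4^d (mod 25) for the divisors d until we hit 1:
4^1 ≡ 4 (mod 25)
4^2 ≡ 16 (mod 25)
4^4 ≡ 6 (mod 25)
4^5 ≡ 24 (mod 25)
4^10 ≡ 1 (mod 25) ✓
So ord_25(4) = 10.

10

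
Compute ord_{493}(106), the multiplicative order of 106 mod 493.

By Lagrange's theorem, ord_493(106) divides φ(493) = φ(17·29) = (17−1)·(29−1) = 16·28 = 448 = 2^6 · 7.
Divisors of 448: 1, 2, 4, 7, 8, 14, 16, 28, 32, 56, 64, 112, 224, 448.
Compute 106^d (mod 493) for the divisors d until we hit 1:
106^1 ≡ 106 (mod 493)
106^2 ≡ 390 (mod 493)
106^4 ≡ 256 (mod 493)
106^7 ≡ 302 (mod 493)
106^8 ≡ 460 (mod 493)
106^14 ≡ 492 (mod 493)
106^16 ≡ 103 (mod 493)
106^28 ≡ 1 (mod 493) ✓
Therefore the multiplicative order of 106 modulo 493 is 28.

28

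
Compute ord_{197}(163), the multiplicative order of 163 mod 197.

98

By Lagrange's theorem, ord_197(163) divides φ(197) = 197 − 1 = 196 = 2^2 · 7^2.
Divisors of 196: 1, 2, 4, 7, 14, 28, 49, 98, 196.
Evaluate successive powers at the divisors of 196:
163^1 ≡ 163 (mod 197)
163^2 ≡ 171 (mod 197)
163^4 ≡ 85 (mod 197)
163^7 ≡ 83 (mod 197)
163^14 ≡ 191 (mod 197)
163^28 ≡ 36 (mod 197)
163^49 ≡ 196 (mod 197)
163^98 ≡ 1 (mod 197) ✓
Therefore the multiplicative order of 163 modulo 197 is 98.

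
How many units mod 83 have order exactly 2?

φ(83) = 83 − 1 = 82 = 2 · 41.
In a cyclic group of order 82, there are φ(d) elements of order d for each divisor d of 82, and zero for non-divisors.
2 | 82, and φ(2) = 2 − 1 = 1.

1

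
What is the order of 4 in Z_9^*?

The order of 4 must divide φ(9) = φ(3^2) = 3·(3−1) = 6 = 2 · 3.
Divisors of 6: 1, 2, 3, 6.
Compute 4^d (mod 9) for the divisors d until we hit 1:
4^1 ≡ 4 (mod 9)
4^2 ≡ 7 (mod 9)
4^3 ≡ 1 (mod 9) ✓
The smallest such exponent is 3, so the order of 4 is 3.

3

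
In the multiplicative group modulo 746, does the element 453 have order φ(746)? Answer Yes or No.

φ(746) = φ(2)·φ(373) = 1·372 = 372 = 2^2 · 3 · 31.
It suffices to check that the order of 453 is not a proper divisor of 372: compute 453^(372/q) for q ∈ {2, 3, 31}.
453^186 ≡ 745 (mod 746)  [q = 2: ≢ 1 ✓]
453^124 ≡ 461 (mod 746)  [q = 3: ≢ 1 ✓]
453^12 ≡ 221 (mod 746)  [q = 31: ≢ 1 ✓]
All checks pass, so 453 has order 372 and is a primitive root modulo 746.

Yes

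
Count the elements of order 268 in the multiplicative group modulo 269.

φ(269) = 269 − 1 = 268 = 2^2 · 67.
(Z/269Z)^× is cyclic (|G| = 268); a cyclic group of order m has exactly φ(d) elements of each order d | m, and none otherwise.
268 = 2^2 · 67 divides 268, and φ(268) = 132.

132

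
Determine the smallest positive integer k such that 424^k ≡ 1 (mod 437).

198

ord(424) | φ(437) = φ(19·23) = (19−1)·(23−1) = 18·22 = 396 = 2^2 · 3^2 · 11.
Divisors of 396: 1, 2, 3, 4, 6, 9, 11, 12, 18, 22, 33, 36, 44, 66, 99, 132, 198, 396.
Evaluate successive powers at the divisors of 396:
424^1 ≡ 424 (mod 437)
424^2 ≡ 169 (mod 437)
424^3 ≡ 425 (mod 437)
424^4 ≡ 156 (mod 437)
424^6 ≡ 144 (mod 437)
424^9 ≡ 20 (mod 437)
424^11 ≡ 321 (mod 437)
424^12 ≡ 197 (mod 437)
424^18 ≡ 400 (mod 437)
424^22 ≡ 346 (mod 437)
424^33 ≡ 68 (mod 437)
424^36 ≡ 58 (mod 437)
424^44 ≡ 415 (mod 437)
424^66 ≡ 254 (mod 437)
424^99 ≡ 229 (mod 437)
424^132 ≡ 277 (mod 437)
424^198 ≡ 1 (mod 437) ✓
Therefore the multiplicative order of 424 modulo 437 is 198.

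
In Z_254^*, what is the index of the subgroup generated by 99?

14

ord(99) | φ(254) = φ(2)·φ(127) = 1·126 = 126 = 2 · 3^2 · 7.
Divisors of 126: 1, 2, 3, 6, 7, 9, 14, 18, 21, 42, 63, 126.
Evaluate successive powers at the divisors of 126:
99^1 ≡ 99 (mod 254)
99^2 ≡ 149 (mod 254)
99^3 ≡ 19 (mod 254)
99^6 ≡ 107 (mod 254)
99^7 ≡ 179 (mod 254)
99^9 ≡ 1 (mod 254) ✓
The order of 99 is 9, so the subgroup it generates has 9 elements.
Index = |(Z/254Z)^×| / |⟨99⟩| = 126 / 9 = 14.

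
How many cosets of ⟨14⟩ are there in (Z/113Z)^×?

4

By Lagrange's theorem, ord_113(14) divides φ(113) = 113 − 1 = 112 = 2^4 · 7.
Divisors of 112: 1, 2, 4, 7, 8, 14, 16, 28, 56, 112.
Check 14^d mod 113 for each divisor in increasing order:
14^1 ≡ 14 (mod 113)
14^2 ≡ 83 (mod 113)
14^4 ≡ 109 (mod 113)
14^7 ≡ 98 (mod 113)
14^8 ≡ 16 (mod 113)
14^14 ≡ 112 (mod 113)
14^16 ≡ 30 (mod 113)
14^28 ≡ 1 (mod 113) ✓
The order of 14 is 28, so the subgroup it generates has 28 elements.
[(Z/113Z)^× : ⟨14⟩] = 112/28 = 4.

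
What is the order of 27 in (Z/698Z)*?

58

Since 27 ∈ (Z/698Z)^×, its order divides φ(698) = φ(2)·φ(349) = 1·348 = 348 = 2^2 · 3 · 29.
Divisors of 348: 1, 2, 3, 4, 6, 12, 29, 58, 87, 116, 174, 348.
Test each divisor d:
27^1 ≡ 27 (mod 698)
27^2 ≡ 31 (mod 698)
27^3 ≡ 139 (mod 698)
27^4 ≡ 263 (mod 698)
27^6 ≡ 475 (mod 698)
27^12 ≡ 171 (mod 698)
27^29 ≡ 697 (mod 698)
27^58 ≡ 1 (mod 698) ✓
Hence ord(27) = 58.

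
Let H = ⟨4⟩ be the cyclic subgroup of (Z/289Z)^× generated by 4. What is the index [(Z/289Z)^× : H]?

By Lagrange's theorem, ord_289(4) divides φ(289) = φ(17^2) = 17·(17−1) = 272 = 2^4 · 17.
Divisors of 272: 1, 2, 4, 8, 16, 17, 34, 68, 136, 272.
Test each divisor d:
4^1 ≡ 4
4^2 ≡ 16
4^4 ≡ 256
4^8 ≡ 222
4^16 ≡ 154
4^17 ≡ 38
4^34 ≡ 288
4^68 ≡ 1
The order of 4 is 68, so the subgroup it generates has 68 elements.
The index is φ(289) / ord(4) = 272 / 68 = 4.

4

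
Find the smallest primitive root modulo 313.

φ(313) = 313 − 1 = 312 = 2^3 · 3 · 13.
g is a primitive root iff g^(312/q) ≢ 1 (mod 313) for each prime q ∈ {2, 3, 13}.
g = 2: 2^156 ≡ 1 — hits 1, so not a primitive root.
g = 3: 3^156 ≡ 1 — hits 1, so not a primitive root.
g = 4: 4^156 ≡ 1 — hits 1, so not a primitive root.
g = 5: 5^156 ≡ 312; 5^104 ≡ 1 — hits 1, so not a primitive root.
g = 6: 6^156 ≡ 1 — hits 1, so not a primitive root.
g = 7: 7^156 ≡ 312; 7^104 ≡ 1 — hits 1, so not a primitive root.
g = 8: 8^156 ≡ 1 — hits 1, so not a primitive root.
g = 9: 9^156 ≡ 1 — hits 1, so not a primitive root.
g = 10: 10^156 ≡ 312; 10^104 ≡ 214; 10^24 ≡ 103 — none is 1, so 10 is a primitive root.
So 10 is the smallest generator of (Z/313Z)^×.

10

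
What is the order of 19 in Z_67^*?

33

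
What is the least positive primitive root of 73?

5

φ(73) = 73 − 1 = 72 = 2^3 · 3^2.
Test candidates g = 2, 3, … against the prime factors q ∈ {2, 3} of φ(73): g is a generator iff g^(72/q) ≢ 1 for every such q.
g = 2: 2^36 ≡ 1 — hits 1, so not a primitive root.
g = 3: 3^36 ≡ 1 — hits 1, so not a primitive root.
g = 4: 4^36 ≡ 1 — hits 1, so not a primitive root.
g = 5: 5^36 ≡ 72; 5^24 ≡ 8 — none is 1, so 5 is a primitive root.
The smallest primitive root modulo 73 is 5.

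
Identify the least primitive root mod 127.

φ(127) = 127 − 1 = 126 = 2 · 3^2 · 7.
Test candidates g = 2, 3, … against the prime factors q ∈ {2, 3, 7} of φ(127): g is a generator iff g^(126/q) ≢ 1 for every such q.
g = 2: 2^63 ≡ 1 — hits 1, so not a primitive root.
g = 3: 3^63 ≡ 126; 3^42 ≡ 107; 3^18 ≡ 4 — none is 1, so 3 is a primitive root.
Hence the least primitive root of 127 is 3.

3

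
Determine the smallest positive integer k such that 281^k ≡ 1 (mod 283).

47

By Lagrange's theorem, ord_283(281) divides φ(283) = 283 − 1 = 282 = 2 · 3 · 47.
Divisors of 282: 1, 2, 3, 6, 47, 94, 141, 282.
Evaluate successive powers at the divisors of 282:
281^1 ≡ 281 (mod 283)
281^2 ≡ 4 (mod 283)
281^3 ≡ 275 (mod 283)
281^6 ≡ 64 (mod 283)
281^47 ≡ 1 (mod 283) ✓
Hence ord(281) = 47.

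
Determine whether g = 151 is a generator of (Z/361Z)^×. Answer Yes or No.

No

φ(361) = φ(19^2) = 19·(19−1) = 342 = 2 · 3^2 · 19.
151 is a primitive root mod 361 iff 151^(φ(361)/q) ≢ 1 for every prime q | φ(361), i.e. q ∈ {2, 3, 19}.
151^171 ≡ 360 (mod 361)  [q = 2: ≢ 1 ✓]
151^114 ≡ 1 (mod 361)  [q = 3: ≡ 1 ✗]
151^18 ≡ 153 (mod 361)  [q = 19: ≢ 1 ✓]
The check at q = 3 fails, so 151 generates a proper subgroup.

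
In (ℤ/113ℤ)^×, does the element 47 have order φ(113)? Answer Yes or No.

Yes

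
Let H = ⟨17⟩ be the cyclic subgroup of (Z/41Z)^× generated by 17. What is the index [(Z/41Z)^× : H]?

1

Since 17 ∈ (Z/41Z)^×, its order divides φ(41) = 41 − 1 = 40 = 2^3 · 5.
Divisors of 40: 1, 2, 4, 5, 8, 10, 20, 40.
Compute 17^d (mod 41) for the divisors d until we hit 1:
17^1 ≡ 17 (mod 41)
17^2 ≡ 2 (mod 41)
17^4 ≡ 4 (mod 41)
17^5 ≡ 27 (mod 41)
17^8 ≡ 16 (mod 41)
17^10 ≡ 32 (mod 41)
17^20 ≡ 40 (mod 41)
17^40 ≡ 1 (mod 41) ✓
The order of 17 is 40, so the subgroup it generates has 40 elements.
[(Z/41Z)^× : ⟨17⟩] = 40/40 = 1.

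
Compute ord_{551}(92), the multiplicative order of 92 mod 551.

126

ord(92) | φ(551) = φ(19·29) = (19−1)·(29−1) = 18·28 = 504 = 2^3 · 3^2 · 7.
Divisors of 504: 1, 2, 3, 4, 6, 7, 8, 9, 12, 14, 18, 21, 24, 28, 36, 42, 56, 63, 72, 84, 126, 168, 252, 504.
Test each divisor d:
92^1 ≡ 92
92^2 ≡ 199
92^3 ≡ 125
92^4 ≡ 480
92^6 ≡ 197
92^7 ≡ 492
92^8 ≡ 82
92^9 ≡ 381
92^12 ≡ 239
92^14 ≡ 175
92^18 ≡ 248
92^21 ≡ 144
92^24 ≡ 368
92^28 ≡ 320
92^36 ≡ 343
92^42 ≡ 349
92^56 ≡ 465
92^63 ≡ 115
92^72 ≡ 286
92^84 ≡ 30
92^126 ≡ 1
The smallest such exponent is 126, so the order of 92 is 126.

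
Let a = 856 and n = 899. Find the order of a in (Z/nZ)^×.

420

Since 856 ∈ (Z/899Z)^×, its order divides φ(899) = φ(29·31) = (29−1)·(31−1) = 28·30 = 840 = 2^3 · 3 · 5 · 7.
Divisors of 840: 1, 2, 3, 4, 5, 6, 7, 8, 10, 12, 14, 15, 20, 21, 24, 28, 30, 35, 40, 42, 56, 60, 70, 84, 105, 120, 140, 168, 210, 280, 420, 840.
Check 856^d mod 899 for each divisor in increasing order:
856^1 ≡ 856 (mod 899)
856^2 ≡ 51 (mod 899)
856^3 ≡ 504 (mod 899)
856^4 ≡ 803 (mod 899)
856^5 ≡ 532 (mod 899)
856^6 ≡ 498 (mod 899)
856^7 ≡ 162 (mod 899)
856^8 ≡ 226 (mod 899)
856^10 ≡ 738 (mod 899)
856^12 ≡ 779 (mod 899)
856^14 ≡ 173 (mod 899)
856^15 ≡ 652 (mod 899)
856^20 ≡ 749 (mod 899)
856^21 ≡ 157 (mod 899)
856^24 ≡ 16 (mod 899)
856^28 ≡ 262 (mod 899)
856^30 ≡ 776 (mod 899)
856^35 ≡ 191 (mod 899)
856^40 ≡ 25 (mod 899)
856^42 ≡ 376 (mod 899)
856^56 ≡ 320 (mod 899)
856^60 ≡ 745 (mod 899)
856^70 ≡ 521 (mod 899)
856^84 ≡ 233 (mod 899)
856^105 ≡ 621 (mod 899)
856^120 ≡ 342 (mod 899)
856^140 ≡ 842 (mod 899)
856^168 ≡ 349 (mod 899)
856^210 ≡ 869 (mod 899)
856^280 ≡ 552 (mod 899)
856^420 ≡ 1 (mod 899) ✓
So ord_899(856) = 420.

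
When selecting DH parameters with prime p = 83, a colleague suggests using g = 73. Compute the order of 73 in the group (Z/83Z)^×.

82

By Lagrange's theorem, ord_83(73) divides φ(83) = 83 − 1 = 82 = 2 · 41.
Divisors of 82: 1, 2, 41, 82.
Compute 73^d (mod 83) for the divisors d until we hit 1:
73^1 ≡ 73 (mod 83)
73^2 ≡ 17 (mod 83)
73^41 ≡ 82 (mod 83)
73^82 ≡ 1 (mod 83) ✓
So ord_83(73) = 82.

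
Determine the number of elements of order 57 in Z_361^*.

36

φ(361) = φ(19^2) = 19·(19−1) = 342 = 2 · 3^2 · 19.
(Z/361Z)^× is cyclic (|G| = 342); a cyclic group of order m has exactly φ(d) elements of each order d | m, and none otherwise.
57 = 3 · 19 divides 342, and φ(57) = 36.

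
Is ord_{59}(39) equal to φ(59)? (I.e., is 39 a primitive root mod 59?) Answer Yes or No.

φ(59) = 59 − 1 = 58 = 2 · 29.
Test 39^(58/q) mod 59 for each prime factor q of 58:
39^29 ≡ 58 (mod 59)  [q = 2: ≢ 1 ✓]
39^2 ≡ 46 (mod 59)  [q = 29: ≢ 1 ✓]
Every test exponent gives a nontrivial residue, hence 39 generates the full group.

Yes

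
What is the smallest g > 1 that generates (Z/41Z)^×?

6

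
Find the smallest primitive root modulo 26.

φ(26) = φ(2)·φ(13) = 1·12 = 12 = 2^2 · 3.
Test candidates g = 2, 3, … against the prime factors q ∈ {2, 3} of φ(26): g is a generator iff g^(12/q) ≢ 1 for every such q.
g = 2: gcd(2, 26) = 2 > 1, not a unit — skip.
g = 3: 3^6 ≡ 1 — hits 1, so not a primitive root.
g = 4: gcd(4, 26) = 2 > 1, not a unit — skip.
g = 5: 5^6 ≡ 25; 5^4 ≡ 1 — hits 1, so not a primitive root.
g = 6: gcd(6, 26) = 2 > 1, not a unit — skip.
g = 7: 7^6 ≡ 25; 7^4 ≡ 9 — none is 1, so 7 is a primitive root.
So 7 is the smallest generator of (Z/26Z)^×.

7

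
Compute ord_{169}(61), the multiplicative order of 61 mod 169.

39

The order of 61 must divide φ(169) = φ(13^2) = 13·(13−1) = 156 = 2^2 · 3 · 13.
Divisors of 156: 1, 2, 3, 4, 6, 12, 13, 26, 39, 52, 78, 156.
Compute 61^d (mod 169) for the divisors d until we hit 1:
61^1 ≡ 61 (mod 169)
61^2 ≡ 3 (mod 169)
61^3 ≡ 14 (mod 169)
61^4 ≡ 9 (mod 169)
61^6 ≡ 27 (mod 169)
61^12 ≡ 53 (mod 169)
61^13 ≡ 22 (mod 169)
61^26 ≡ 146 (mod 169)
61^39 ≡ 1 (mod 169) ✓
Therefore the multiplicative order of 61 modulo 169 is 39.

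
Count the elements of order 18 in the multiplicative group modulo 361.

6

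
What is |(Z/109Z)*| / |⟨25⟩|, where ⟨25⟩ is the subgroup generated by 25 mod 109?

By Lagrange's theorem, ord_109(25) divides φ(109) = 109 − 1 = 108 = 2^2 · 3^3.
Divisors of 108: 1, 2, 3, 4, 6, 9, 12, 18, 27, 36, 54, 108.
Test each divisor d:
25^1 ≡ 25 (mod 109)
25^2 ≡ 80 (mod 109)
25^3 ≡ 38 (mod 109)
25^4 ≡ 78 (mod 109)
25^6 ≡ 27 (mod 109)
25^9 ≡ 45 (mod 109)
25^12 ≡ 75 (mod 109)
25^18 ≡ 63 (mod 109)
25^27 ≡ 1 (mod 109) ✓
Thus |⟨25⟩| = ord(25) = 27.
Index = |(Z/109Z)^×| / |⟨25⟩| = 108 / 27 = 4.

4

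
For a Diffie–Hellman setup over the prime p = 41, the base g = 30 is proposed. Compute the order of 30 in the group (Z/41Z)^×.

40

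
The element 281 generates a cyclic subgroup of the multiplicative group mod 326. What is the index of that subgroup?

2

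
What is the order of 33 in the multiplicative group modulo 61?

ord(33) | φ(61) = 61 − 1 = 60 = 2^2 · 3 · 5.
Divisors of 60: 1, 2, 3, 4, 5, 6, 10, 12, 15, 20, 30, 60.
Test each divisor d:
33^1 ≡ 33 (mod 61)
33^2 ≡ 52 (mod 61)
33^3 ≡ 8 (mod 61)
33^4 ≡ 20 (mod 61)
33^5 ≡ 50 (mod 61)
33^6 ≡ 3 (mod 61)
33^10 ≡ 60 (mod 61)
33^12 ≡ 9 (mod 61)
33^15 ≡ 11 (mod 61)
33^20 ≡ 1 (mod 61) ✓
So ord_61(33) = 20.

20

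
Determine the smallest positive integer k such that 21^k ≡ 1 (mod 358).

178

By Lagrange's theorem, ord_358(21) divides φ(358) = φ(2)·φ(179) = 1·178 = 178 = 2 · 89.
Divisors of 178: 1, 2, 89, 178.
Compute 21^d (mod 358) for the divisors d until we hit 1:
21^1 ≡ 21 (mod 358)
21^2 ≡ 83 (mod 358)
21^89 ≡ 357 (mod 358)
21^178 ≡ 1 (mod 358) ✓
The smallest such exponent is 178, so the order of 21 is 178.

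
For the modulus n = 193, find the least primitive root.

φ(193) = 193 − 1 = 192 = 2^6 · 3.
Test candidates g = 2, 3, … against the prime factors q ∈ {2, 3} of φ(193): g is a generator iff g^(192/q) ≢ 1 for every such q.
g = 2: 2^96 ≡ 1 — hits 1, so not a primitive root.
g = 3: 3^96 ≡ 1 — hits 1, so not a primitive root.
g = 4: 4^96 ≡ 1 — hits 1, so not a primitive root.
g = 5: 5^96 ≡ 192; 5^64 ≡ 84 — none is 1, so 5 is a primitive root.
Hence the least primitive root of 193 is 5.

5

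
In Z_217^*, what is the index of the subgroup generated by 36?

60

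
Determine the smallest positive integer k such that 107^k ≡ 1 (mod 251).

250

The order of 107 must divide φ(251) = 251 − 1 = 250 = 2 · 5^3.
Divisors of 250: 1, 2, 5, 10, 25, 50, 125, 250.
Check 107^d mod 251 for each divisor in increasing order:
107^1 ≡ 107 (mod 251)
107^2 ≡ 154 (mod 251)
107^5 ≡ 2 (mod 251)
107^10 ≡ 4 (mod 251)
107^25 ≡ 32 (mod 251)
107^50 ≡ 20 (mod 251)
107^125 ≡ 250 (mod 251)
107^250 ≡ 1 (mod 251) ✓
Therefore the multiplicative order of 107 modulo 251 is 250.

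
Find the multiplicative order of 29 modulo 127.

ord(29) | φ(127) = 127 − 1 = 126 = 2 · 3^2 · 7.
Divisors of 126: 1, 2, 3, 6, 7, 9, 14, 18, 21, 42, 63, 126.
Evaluate successive powers at the divisors of 126:
29^1 ≡ 29
29^2 ≡ 79
29^3 ≡ 5
29^6 ≡ 25
29^7 ≡ 90
29^9 ≡ 125
29^14 ≡ 99
29^18 ≡ 4
29^21 ≡ 20
29^42 ≡ 19
29^63 ≡ 126
29^126 ≡ 1
The smallest such exponent is 126, so the order of 29 is 126.

126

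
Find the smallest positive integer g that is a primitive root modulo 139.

2

φ(139) = 139 − 1 = 138 = 2 · 3 · 23.
g is a primitive root iff g^(138/q) ≢ 1 (mod 139) for each prime q ∈ {2, 3, 23}.
g = 2: 2^69 ≡ 138; 2^46 ≡ 96; 2^6 ≡ 64 — none is 1, so 2 is a primitive root.
So 2 is the smallest generator of (Z/139Z)^×.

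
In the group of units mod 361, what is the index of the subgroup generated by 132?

Since 132 ∈ (Z/361Z)^×, its order divides φ(361) = φ(19^2) = 19·(19−1) = 342 = 2 · 3^2 · 19.
Divisors of 342: 1, 2, 3, 6, 9, 18, 19, 38, 57, 114, 171, 342.
Evaluate successive powers at the divisors of 342:
132^1 ≡ 132
132^2 ≡ 96
132^3 ≡ 37
132^6 ≡ 286
132^9 ≡ 113
132^18 ≡ 134
132^19 ≡ 360
132^38 ≡ 1
So ord_361(132) = 38, hence |⟨132⟩| = 38.
[(Z/361Z)^× : ⟨132⟩] = 342/38 = 9.

9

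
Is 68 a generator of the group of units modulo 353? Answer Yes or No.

φ(353) = 353 − 1 = 352 = 2^5 · 11.
An element g generates (Z/353Z)^× iff g^(352/q) ≢ 1 (mod 353) for each prime q ∈ {2, 11}.
68^176 ≡ 1 (mod 353)  [q = 2: ≡ 1 ✗]
68^32 ≡ 217 (mod 353)  [q = 11: ≢ 1 ✓]
68^176 ≡ 1 shows ord(68) | 176, strictly less than φ(353); not a primitive root.

No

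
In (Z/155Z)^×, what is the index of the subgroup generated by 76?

ord(76) | φ(155) = φ(5·31) = (5−1)·(31−1) = 4·30 = 120 = 2^3 · 3 · 5.
Divisors of 120: 1, 2, 3, 4, 5, 6, 8, 10, 12, 15, 20, 24, 30, 40, 60, 120.
Compute 76^d (mod 155) for the divisors d until we hit 1:
76^1 ≡ 76 (mod 155)
76^2 ≡ 41 (mod 155)
76^3 ≡ 16 (mod 155)
76^4 ≡ 131 (mod 155)
76^5 ≡ 36 (mod 155)
76^6 ≡ 101 (mod 155)
76^8 ≡ 111 (mod 155)
76^10 ≡ 56 (mod 155)
76^12 ≡ 126 (mod 155)
76^15 ≡ 1 (mod 155) ✓
The order of 76 is 15, so the subgroup it generates has 15 elements.
Index = |(Z/155Z)^×| / |⟨76⟩| = 120 / 15 = 8.

8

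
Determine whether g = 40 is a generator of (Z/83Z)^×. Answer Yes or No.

No

φ(83) = 83 − 1 = 82 = 2 · 41.
40 is a primitive root mod 83 iff 40^(φ(83)/q) ≢ 1 for every prime q | φ(83), i.e. q ∈ {2, 41}.
40^41 ≡ 1 (mod 83)  [q = 2: ≡ 1 ✗]
40^2 ≡ 23 (mod 83)  [q = 41: ≢ 1 ✓]
Since 40^41 ≡ 1, the order of 40 divides 41 < 82, so 40 is not a primitive root.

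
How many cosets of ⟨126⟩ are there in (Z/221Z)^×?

Since 126 ∈ (Z/221Z)^×, its order divides φ(221) = φ(13·17) = (13−1)·(17−1) = 12·16 = 192 = 2^6 · 3.
Divisors of 192: 1, 2, 3, 4, 6, 8, 12, 16, 24, 32, 48, 64, 96, 192.
Evaluate successive powers at the divisors of 192:
126^1 ≡ 126
126^2 ≡ 185
126^3 ≡ 105
126^4 ≡ 191
126^6 ≡ 196
126^8 ≡ 16
126^12 ≡ 183
126^16 ≡ 35
126^24 ≡ 118
126^32 ≡ 120
126^48 ≡ 1
The order of 126 is 48, so the subgroup it generates has 48 elements.
Index = |(Z/221Z)^×| / |⟨126⟩| = 192 / 48 = 4.

4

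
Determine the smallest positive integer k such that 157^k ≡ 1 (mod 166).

82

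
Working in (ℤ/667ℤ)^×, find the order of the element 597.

4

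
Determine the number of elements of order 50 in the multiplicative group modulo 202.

20

φ(202) = φ(2)·φ(101) = 1·100 = 100 = 2^2 · 5^2.
Since (Z/202Z)^× is cyclic of order 100, the number of elements of order d is φ(d) when d | 100 and 0 otherwise.
50 = 2 · 5^2 divides 100, and φ(50) = 20.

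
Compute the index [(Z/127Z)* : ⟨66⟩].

By Lagrange's theorem, ord_127(66) divides φ(127) = 127 − 1 = 126 = 2 · 3^2 · 7.
Divisors of 126: 1, 2, 3, 6, 7, 9, 14, 18, 21, 42, 63, 126.
Evaluate successive powers at the divisors of 126:
66^1 ≡ 66
66^2 ≡ 38
66^3 ≡ 95
66^6 ≡ 8
66^7 ≡ 20
66^9 ≡ 125
66^14 ≡ 19
66^18 ≡ 4
66^21 ≡ 126
66^42 ≡ 1
Thus |⟨66⟩| = ord(66) = 42.
The index is φ(127) / ord(66) = 126 / 42 = 3.

3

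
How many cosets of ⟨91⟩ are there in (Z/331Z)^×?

2

ord(91) | φ(331) = 331 − 1 = 330 = 2 · 3 · 5 · 11.
Divisors of 330: 1, 2, 3, 5, 6, 10, 11, 15, 22, 30, 33, 55, 66, 110, 165, 330.
Check 91^d mod 331 for each divisor in increasing order:
91^1 ≡ 91 (mod 331)
91^2 ≡ 6 (mod 331)
91^3 ≡ 215 (mod 331)
91^5 ≡ 297 (mod 331)
91^6 ≡ 216 (mod 331)
91^10 ≡ 163 (mod 331)
91^11 ≡ 269 (mod 331)
91^15 ≡ 85 (mod 331)
91^22 ≡ 203 (mod 331)
91^30 ≡ 274 (mod 331)
91^33 ≡ 323 (mod 331)
91^55 ≡ 31 (mod 331)
91^66 ≡ 64 (mod 331)
91^110 ≡ 299 (mod 331)
91^165 ≡ 1 (mod 331) ✓
The order of 91 is 165, so the subgroup it generates has 165 elements.
Index = |(Z/331Z)^×| / |⟨91⟩| = 330 / 165 = 2.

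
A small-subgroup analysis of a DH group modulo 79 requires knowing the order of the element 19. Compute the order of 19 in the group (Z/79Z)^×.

The order of 19 must divide φ(79) = 79 − 1 = 78 = 2 · 3 · 13.
Divisors of 78: 1, 2, 3, 6, 13, 26, 39, 78.
Check 19^d mod 79 for each divisor in increasing order:
19^1 ≡ 19
19^2 ≡ 45
19^3 ≡ 65
19^6 ≡ 38
19^13 ≡ 23
19^26 ≡ 55
19^39 ≡ 1
The smallest such exponent is 39, so the order of 19 is 39.

39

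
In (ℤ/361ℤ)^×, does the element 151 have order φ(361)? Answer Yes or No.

No

φ(361) = φ(19^2) = 19·(19−1) = 342 = 2 · 3^2 · 19.
An element g generates (Z/361Z)^× iff g^(342/q) ≢ 1 (mod 361) for each prime q ∈ {2, 3, 19}.
151^171 ≡ 360 (mod 361)  [q = 2: ≢ 1 ✓]
151^114 ≡ 1 (mod 361)  [q = 3: ≡ 1 ✗]
151^18 ≡ 153 (mod 361)  [q = 19: ≢ 1 ✓]
The check at q = 3 fails, so 151 generates a proper subgroup.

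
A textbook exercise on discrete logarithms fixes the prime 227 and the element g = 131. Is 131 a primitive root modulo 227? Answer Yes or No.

φ(227) = 227 − 1 = 226 = 2 · 113.
It suffices to check that the order of 131 is not a proper divisor of 226: compute 131^(226/q) for q ∈ {2, 113}.
131^113 ≡ 1 (mod 227)  [q = 2: ≡ 1 ✗]
131^2 ≡ 136 (mod 227)  [q = 113: ≢ 1 ✓]
Since 131^113 ≡ 1, the order of 131 divides 113 < 226, so 131 is not a primitive root.

No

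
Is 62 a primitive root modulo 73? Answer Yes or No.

φ(73) = 73 − 1 = 72 = 2^3 · 3^2.
62 is a primitive root mod 73 iff 62^(φ(73)/q) ≢ 1 for every prime q | φ(73), i.e. q ∈ {2, 3}.
62^36 ≡ 72 (mod 73)  [q = 2: ≢ 1 ✓]
62^24 ≡ 8 (mod 73)  [q = 3: ≢ 1 ✓]
None equal 1, so ord_73(62) = 72: 62 is a primitive root.

Yes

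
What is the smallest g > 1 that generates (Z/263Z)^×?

5

φ(263) = 263 − 1 = 262 = 2 · 131.
g is a primitive root iff g^(262/q) ≢ 1 (mod 263) for each prime q ∈ {2, 131}.
g = 2: 2^131 ≡ 1 — hits 1, so not a primitive root.
g = 3: 3^131 ≡ 1 — hits 1, so not a primitive root.
g = 4: 4^131 ≡ 1 — hits 1, so not a primitive root.
g = 5: 5^131 ≡ 262; 5^2 ≡ 25 — none is 1, so 5 is a primitive root.
The smallest primitive root modulo 263 is 5.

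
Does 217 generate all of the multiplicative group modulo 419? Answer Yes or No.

Yes

φ(419) = 419 − 1 = 418 = 2 · 11 · 19.
It suffices to check that the order of 217 is not a proper divisor of 418: compute 217^(418/q) for q ∈ {2, 11, 19}.
217^209 ≡ 418 (mod 419)  [q = 2: ≢ 1 ✓]
217^38 ≡ 13 (mod 419)  [q = 11: ≢ 1 ✓]
217^22 ≡ 47 (mod 419)  [q = 19: ≢ 1 ✓]
None equal 1, so ord_419(217) = 418: 217 is a primitive root.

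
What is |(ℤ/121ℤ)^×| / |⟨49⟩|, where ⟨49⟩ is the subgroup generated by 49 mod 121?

ord(49) | φ(121) = φ(11^2) = 11·(11−1) = 110 = 2 · 5 · 11.
Divisors of 110: 1, 2, 5, 10, 11, 22, 55, 110.
Check 49^d mod 121 for each divisor in increasing order:
49^1 ≡ 49
49^2 ≡ 102
49^5 ≡ 23
49^10 ≡ 45
49^11 ≡ 27
49^22 ≡ 3
49^55 ≡ 1
So ord_121(49) = 55, hence |⟨49⟩| = 55.
[(Z/121Z)^× : ⟨49⟩] = 110/55 = 2.

2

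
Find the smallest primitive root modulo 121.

2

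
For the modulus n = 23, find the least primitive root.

φ(23) = 23 − 1 = 22 = 2 · 11.
g is a primitive root iff g^(22/q) ≢ 1 (mod 23) for each prime q ∈ {2, 11}.
g = 2: 2^11 ≡ 1 — hits 1, so not a primitive root.
g = 3: 3^11 ≡ 1 — hits 1, so not a primitive root.
g = 4: 4^11 ≡ 1 — hits 1, so not a primitive root.
g = 5: 5^11 ≡ 22; 5^2 ≡ 2 — none is 1, so 5 is a primitive root.
So 5 is the smallest generator of (Z/23Z)^×.

5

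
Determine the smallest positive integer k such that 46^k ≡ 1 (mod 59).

29

Since 46 ∈ (Z/59Z)^×, its order divides φ(59) = 59 − 1 = 58 = 2 · 29.
Divisors of 58: 1, 2, 29, 58.
Evaluate successive powers at the divisors of 58:
46^1 ≡ 46 (mod 59)
46^2 ≡ 51 (mod 59)
46^29 ≡ 1 (mod 59) ✓
The smallest such exponent is 29, so the order of 46 is 29.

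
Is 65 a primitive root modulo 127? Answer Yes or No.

φ(127) = 127 − 1 = 126 = 2 · 3^2 · 7.
It suffices to check that the order of 65 is not a proper divisor of 126: compute 65^(126/q) for q ∈ {2, 3, 7}.
65^63 ≡ 126 (mod 127)  [q = 2: ≢ 1 ✓]
65^42 ≡ 107 (mod 127)  [q = 3: ≢ 1 ✓]
65^18 ≡ 32 (mod 127)  [q = 7: ≢ 1 ✓]
None equal 1, so ord_127(65) = 126: 65 is a primitive root.

Yes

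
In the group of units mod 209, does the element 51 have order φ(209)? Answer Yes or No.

No

209 = 11 · 19 is a product of two distinct odd primes, so (Z/209Z)^× ≅ (Z/11Z)^× × (Z/19Z)^× is not cyclic.
No primitive root modulo 209 exists; in particular 51 is not one.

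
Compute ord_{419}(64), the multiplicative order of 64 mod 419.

Since 64 ∈ (Z/419Z)^×, its order divides φ(419) = 419 − 1 = 418 = 2 · 11 · 19.
Divisors of 418: 1, 2, 11, 19, 22, 38, 209, 418.
Test each divisor d:
64^1 ≡ 64 (mod 419)
64^2 ≡ 325 (mod 419)
64^11 ≡ 379 (mod 419)
64^19 ≡ 129 (mod 419)
64^22 ≡ 343 (mod 419)
64^38 ≡ 300 (mod 419)
64^209 ≡ 1 (mod 419) ✓
So ord_419(64) = 209.

209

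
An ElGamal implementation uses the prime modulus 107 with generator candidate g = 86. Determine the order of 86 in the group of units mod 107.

The order of 86 must divide φ(107) = 107 − 1 = 106 = 2 · 53.
Divisors of 106: 1, 2, 53, 106.
Test each divisor d:
86^1 ≡ 86
86^2 ≡ 13
86^53 ≡ 1
The smallest such exponent is 53, so the order of 86 is 53.

53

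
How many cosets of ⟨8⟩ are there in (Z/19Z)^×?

3

By Lagrange's theorem, ord_19(8) divides φ(19) = 19 − 1 = 18 = 2 · 3^2.
Divisors of 18: 1, 2, 3, 6, 9, 18.
Compute 8^d (mod 19) for the divisors d until we hit 1:
8^1 ≡ 8 (mod 19)
8^2 ≡ 7 (mod 19)
8^3 ≡ 18 (mod 19)
8^6 ≡ 1 (mod 19) ✓
Thus |⟨8⟩| = ord(8) = 6.
[(Z/19Z)^× : ⟨8⟩] = 18/6 = 3.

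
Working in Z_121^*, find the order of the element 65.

Since 65 ∈ (Z/121Z)^×, its order divides φ(121) = φ(11^2) = 11·(11−1) = 110 = 2 · 5 · 11.
Divisors of 110: 1, 2, 5, 10, 11, 22, 55, 110.
Test each divisor d:
65^1 ≡ 65 (mod 121)
65^2 ≡ 111 (mod 121)
65^5 ≡ 87 (mod 121)
65^10 ≡ 67 (mod 121)
65^11 ≡ 120 (mod 121)
65^22 ≡ 1 (mod 121) ✓
Hence ord(65) = 22.

22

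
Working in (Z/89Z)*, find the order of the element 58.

88

Since 58 ∈ (Z/89Z)^×, its order divides φ(89) = 89 − 1 = 88 = 2^3 · 11.
Divisors of 88: 1, 2, 4, 8, 11, 22, 44, 88.
Test each divisor d:
58^1 ≡ 58 (mod 89)
58^2 ≡ 71 (mod 89)
58^4 ≡ 57 (mod 89)
58^8 ≡ 45 (mod 89)
58^11 ≡ 12 (mod 89)
58^22 ≡ 55 (mod 89)
58^44 ≡ 88 (mod 89)
58^88 ≡ 1 (mod 89) ✓
Therefore the multiplicative order of 58 modulo 89 is 88.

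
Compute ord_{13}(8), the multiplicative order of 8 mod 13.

4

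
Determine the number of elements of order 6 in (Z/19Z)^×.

2

φ(19) = 19 − 1 = 18 = 2 · 3^2.
In a cyclic group of order 18, there are φ(d) elements of order d for each divisor d of 18, and zero for non-divisors.
6 = 2 · 3 divides 18, and φ(6) = 2.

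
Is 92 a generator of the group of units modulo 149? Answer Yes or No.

Yes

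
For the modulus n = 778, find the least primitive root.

φ(778) = φ(2)·φ(389) = 1·388 = 388 = 2^2 · 97.
Test candidates g = 2, 3, … against the prime factors q ∈ {2, 97} of φ(778): g is a generator iff g^(388/q) ≢ 1 for every such q.
g = 2: gcd(2, 778) = 2 > 1, not a unit — skip.
g = 3: 3^194 ≡ 777; 3^4 ≡ 81 — none is 1, so 3 is a primitive root.
The smallest primitive root modulo 778 is 3.

3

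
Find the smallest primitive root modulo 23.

5

φ(23) = 23 − 1 = 22 = 2 · 11.
Test candidates g = 2, 3, … against the prime factors q ∈ {2, 11} of φ(23): g is a generator iff g^(22/q) ≢ 1 for every such q.
g = 2: 2^11 ≡ 1 — hits 1, so not a primitive root.
g = 3: 3^11 ≡ 1 — hits 1, so not a primitive root.
g = 4: 4^11 ≡ 1 — hits 1, so not a primitive root.
g = 5: 5^11 ≡ 22; 5^2 ≡ 2 — none is 1, so 5 is a primitive root.
So 5 is the smallest generator of (Z/23Z)^×.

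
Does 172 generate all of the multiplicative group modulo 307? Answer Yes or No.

Yes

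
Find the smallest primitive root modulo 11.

φ(11) = 11 − 1 = 10 = 2 · 5.
g is a primitive root iff g^(10/q) ≢ 1 (mod 11) for each prime q ∈ {2, 5}.
g = 2: 2^5 ≡ 10; 2^2 ≡ 4 — none is 1, so 2 is a primitive root.
So 2 is the smallest generator of (Z/11Z)^×.

2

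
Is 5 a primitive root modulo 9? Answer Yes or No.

φ(9) = φ(3^2) = 3·(3−1) = 6 = 2 · 3.
An element g generates (Z/9Z)^× iff g^(6/q) ≢ 1 (mod 9) for each prime q ∈ {2, 3}.
5^3 ≡ 8 (mod 9)  [q = 2: ≢ 1 ✓]
5^2 ≡ 7 (mod 9)  [q = 3: ≢ 1 ✓]
All checks pass, so 5 has order 6 and is a primitive root modulo 9.

Yes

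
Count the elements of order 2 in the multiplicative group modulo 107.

1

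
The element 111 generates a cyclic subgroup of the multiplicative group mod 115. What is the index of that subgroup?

4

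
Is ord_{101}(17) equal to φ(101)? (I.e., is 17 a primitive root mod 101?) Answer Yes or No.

No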